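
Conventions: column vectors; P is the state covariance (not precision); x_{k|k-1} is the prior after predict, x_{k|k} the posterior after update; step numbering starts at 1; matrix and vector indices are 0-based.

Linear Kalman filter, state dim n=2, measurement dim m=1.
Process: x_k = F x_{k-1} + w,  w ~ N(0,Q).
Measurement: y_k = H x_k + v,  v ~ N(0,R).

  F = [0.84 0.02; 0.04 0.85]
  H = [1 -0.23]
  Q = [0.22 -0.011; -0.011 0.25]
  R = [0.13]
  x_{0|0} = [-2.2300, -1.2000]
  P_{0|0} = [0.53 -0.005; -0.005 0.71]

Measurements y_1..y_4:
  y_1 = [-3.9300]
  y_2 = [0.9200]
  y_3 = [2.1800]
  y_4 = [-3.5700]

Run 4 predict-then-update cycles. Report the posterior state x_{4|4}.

step 1: x^-=[-1.8972, -1.1092]  P^-=[0.5941 0.0153; 0.0153 0.7635]  S=[0.7574]  K=[0.7797; -0.2116]  nu=[-2.2879]  x^+=[-3.6811, -0.6250]  P^+=[0.1336 0.1403; 0.1403 0.7296]
step 2: x^-=[-3.1046, -0.6785]  P^-=[0.3193 0.1062; 0.1062 0.7869]  S=[0.4421]  K=[0.6670; -0.1692]  nu=[3.8685]  x^+=[-0.5242, -1.3331]  P^+=[0.1226 0.1561; 0.1561 0.7742]
step 3: x^-=[-0.4670, -1.1541]  P^-=[0.3121 0.1178; 0.1178 0.8202]  S=[0.4312]  K=[0.6608; -0.1642]  nu=[2.3816]  x^+=[1.1067, -1.5451]  P^+=[0.1238 0.1646; 0.1646 0.8085]
step 4: x^-=[0.8987, -1.2691]  P^-=[0.3132 0.1246; 0.1246 0.8456]  S=[0.4306]  K=[0.6608; -0.1623]  nu=[-4.7606]  x^+=[-2.2469, -0.4963]  P^+=[0.1252 0.1708; 0.1708 0.8342]

x_post = [-2.2469, -0.4963]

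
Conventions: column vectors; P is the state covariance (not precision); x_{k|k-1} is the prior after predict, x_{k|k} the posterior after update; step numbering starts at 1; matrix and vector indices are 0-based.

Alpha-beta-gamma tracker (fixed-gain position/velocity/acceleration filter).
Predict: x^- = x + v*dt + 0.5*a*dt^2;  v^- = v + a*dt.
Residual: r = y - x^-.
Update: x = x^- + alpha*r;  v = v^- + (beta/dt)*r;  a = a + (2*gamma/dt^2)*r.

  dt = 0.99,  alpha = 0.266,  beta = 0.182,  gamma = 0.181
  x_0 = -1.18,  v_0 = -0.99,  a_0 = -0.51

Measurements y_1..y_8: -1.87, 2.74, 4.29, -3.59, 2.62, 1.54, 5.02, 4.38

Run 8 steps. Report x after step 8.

x_post = 2.8325

step 1: x_pred=-2.4100  r=0.5400  x^+=-2.2664  v^+=-1.3956  a^+=-0.3105
step 2: x_pred=-3.8002  r=6.5402  x^+=-2.0605  v^+=-0.5007  a^+=2.1051
step 3: x_pred=-1.5246  r=5.8146  x^+=0.0221  v^+=2.6523  a^+=4.2527
step 4: x_pred=4.7319  r=-8.3219  x^+=2.5182  v^+=5.3326  a^+=1.1790
step 5: x_pred=8.3753  r=-5.7553  x^+=6.8444  v^+=5.4418  a^+=-0.9467
step 6: x_pred=11.7679  r=-10.2279  x^+=9.0473  v^+=2.6243  a^+=-4.7243
step 7: x_pred=9.3302  r=-4.3102  x^+=8.1837  v^+=-2.8452  a^+=-6.3163
step 8: x_pred=2.2717  r=2.1083  x^+=2.8325  v^+=-8.7107  a^+=-5.5376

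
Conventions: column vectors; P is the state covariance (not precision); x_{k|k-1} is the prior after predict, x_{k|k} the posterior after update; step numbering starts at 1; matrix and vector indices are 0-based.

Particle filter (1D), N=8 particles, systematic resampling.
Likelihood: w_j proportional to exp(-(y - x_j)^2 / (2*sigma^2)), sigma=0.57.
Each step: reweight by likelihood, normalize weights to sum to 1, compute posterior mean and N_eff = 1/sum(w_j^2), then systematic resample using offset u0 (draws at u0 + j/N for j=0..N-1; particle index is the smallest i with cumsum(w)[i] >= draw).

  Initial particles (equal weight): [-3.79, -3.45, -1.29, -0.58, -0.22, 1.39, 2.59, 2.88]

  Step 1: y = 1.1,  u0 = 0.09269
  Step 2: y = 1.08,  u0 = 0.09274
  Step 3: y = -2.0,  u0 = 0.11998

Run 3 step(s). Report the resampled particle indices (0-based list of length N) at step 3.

step 1: w=[0.0000, 0.0000, 0.0002, 0.0130, 0.0684, 0.8780, 0.0328, 0.0076]  mean=1.3046  Neff=1.2872  idx=[5, 5, 5, 5, 5, 5, 5, 6]
step 2: w=[0.1422, 0.1422, 0.1422, 0.1422, 0.1422, 0.1422, 0.1422, 0.0049]  mean=1.3959  Neff=7.0684  idx=[0, 1, 2, 3, 4, 5, 5, 6]
step 3: w=[0.1250, 0.1250, 0.1250, 0.1250, 0.1250, 0.1250, 0.1250, 0.1250]  mean=1.3900  Neff=8.0000  idx=[0, 1, 2, 3, 4, 5, 6, 7]

resampled_idx = [0, 1, 2, 3, 4, 5, 6, 7]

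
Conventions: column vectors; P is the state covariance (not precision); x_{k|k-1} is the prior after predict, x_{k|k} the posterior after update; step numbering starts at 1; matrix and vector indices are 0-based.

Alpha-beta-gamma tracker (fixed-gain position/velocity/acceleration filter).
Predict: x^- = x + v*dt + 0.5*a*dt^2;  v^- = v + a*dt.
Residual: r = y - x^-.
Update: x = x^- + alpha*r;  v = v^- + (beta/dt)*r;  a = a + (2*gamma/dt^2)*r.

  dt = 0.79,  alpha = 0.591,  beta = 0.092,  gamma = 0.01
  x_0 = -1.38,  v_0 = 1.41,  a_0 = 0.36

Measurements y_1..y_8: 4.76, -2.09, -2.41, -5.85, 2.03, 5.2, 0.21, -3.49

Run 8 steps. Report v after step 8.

step 1: x_pred=-0.1538  r=4.9138  x^+=2.7503  v^+=2.2666  a^+=0.5175
step 2: x_pred=4.7024  r=-6.7924  x^+=0.6881  v^+=1.8844  a^+=0.2998
step 3: x_pred=2.2703  r=-4.6803  x^+=-0.4957  v^+=1.5762  a^+=0.1498
step 4: x_pred=0.7962  r=-6.6462  x^+=-3.1317  v^+=0.9206  a^+=-0.0632
step 5: x_pred=-2.4242  r=4.4542  x^+=0.2082  v^+=1.3894  a^+=0.0796
step 6: x_pred=1.3307  r=3.8693  x^+=3.6174  v^+=1.9028  a^+=0.2036
step 7: x_pred=5.1842  r=-4.9742  x^+=2.2445  v^+=1.4844  a^+=0.0442
step 8: x_pred=3.4309  r=-6.9209  x^+=-0.6594  v^+=0.7133  a^+=-0.1776

v_post = 0.7133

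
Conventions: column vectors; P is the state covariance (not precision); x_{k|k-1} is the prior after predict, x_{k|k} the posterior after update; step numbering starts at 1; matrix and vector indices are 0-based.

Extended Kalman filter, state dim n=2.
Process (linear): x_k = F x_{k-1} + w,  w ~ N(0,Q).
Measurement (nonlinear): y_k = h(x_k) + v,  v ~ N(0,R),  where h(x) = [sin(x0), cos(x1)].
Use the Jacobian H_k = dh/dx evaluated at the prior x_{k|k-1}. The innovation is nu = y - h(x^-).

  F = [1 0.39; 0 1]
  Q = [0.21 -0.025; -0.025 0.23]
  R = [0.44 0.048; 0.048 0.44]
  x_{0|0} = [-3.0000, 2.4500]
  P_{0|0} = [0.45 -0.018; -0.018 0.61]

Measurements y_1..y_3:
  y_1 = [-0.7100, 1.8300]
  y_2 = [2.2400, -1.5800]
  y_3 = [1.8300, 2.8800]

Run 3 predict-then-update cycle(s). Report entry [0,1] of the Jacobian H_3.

step 1: x^-=[-2.0445, 2.4500]  P^-=[0.7387 0.1949; 0.1949 0.8400]  H_jac=[-0.4562 0.0000; 0.0000 -0.6378]  S=[0.5937 0.1047; 0.1047 0.7817]  K=[-0.5526 -0.0850; -0.0296 -0.6814]  nu=[0.1799, 2.6002]  x^+=[-2.3649, 0.6729]  P^+=[0.5419 0.1002; 0.1002 0.4723]
step 2: x^-=[-2.1025, 0.6729]  P^-=[0.9020 0.2594; 0.2594 0.7023]  H_jac=[-0.5070 0.0000; 0.0000 -0.6232]  S=[0.6718 0.1300; 0.1300 0.7128]  K=[-0.6601 -0.1065; -0.0798 -0.5995]  nu=[3.1019, -2.3620]  x^+=[-3.8984, 1.8415]  P^+=[0.5829 0.1260; 0.1260 0.4294]
step 3: x^-=[-3.1803, 1.8415]  P^-=[0.9565 0.2685; 0.2685 0.6594]  H_jac=[-0.9993 0.0000; 0.0000 -0.9636]  S=[1.3951 0.3065; 0.3065 1.0523]  K=[-0.6743 -0.0495; -0.0637 -0.5853]  nu=[1.7914, 3.1474]  x^+=[-4.5437, -0.1148]  P^+=[0.2993 0.0562; 0.0562 0.2704]

H_jac[0,1] = 0.0000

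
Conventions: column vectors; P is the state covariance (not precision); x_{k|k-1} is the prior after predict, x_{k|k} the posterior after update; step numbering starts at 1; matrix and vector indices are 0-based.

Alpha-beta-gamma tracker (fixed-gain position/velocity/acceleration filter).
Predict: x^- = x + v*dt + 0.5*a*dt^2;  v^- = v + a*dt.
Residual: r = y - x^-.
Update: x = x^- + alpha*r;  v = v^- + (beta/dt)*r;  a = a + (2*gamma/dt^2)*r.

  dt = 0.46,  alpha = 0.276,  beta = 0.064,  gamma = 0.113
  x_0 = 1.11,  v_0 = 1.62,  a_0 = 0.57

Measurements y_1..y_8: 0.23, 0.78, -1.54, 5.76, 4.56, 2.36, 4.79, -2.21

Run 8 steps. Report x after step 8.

step 1: x_pred=1.9155  r=-1.6855  x^+=1.4503  v^+=1.6477  a^+=-1.2302
step 2: x_pred=2.0781  r=-1.2981  x^+=1.7198  v^+=0.9012  a^+=-2.6166
step 3: x_pred=1.8575  r=-3.3975  x^+=0.9198  v^+=-0.7752  a^+=-6.2454
step 4: x_pred=-0.0975  r=5.8575  x^+=1.5192  v^+=-2.8331  a^+=0.0108
step 5: x_pred=0.2171  r=4.3429  x^+=1.4157  v^+=-2.2239  a^+=4.6492
step 6: x_pred=0.8846  r=1.4754  x^+=1.2918  v^+=0.1200  a^+=6.2250
step 7: x_pred=2.0057  r=2.7843  x^+=2.7741  v^+=3.3709  a^+=9.1988
step 8: x_pred=5.2980  r=-7.5080  x^+=3.2258  v^+=6.5578  a^+=1.1799

x_post = 3.2258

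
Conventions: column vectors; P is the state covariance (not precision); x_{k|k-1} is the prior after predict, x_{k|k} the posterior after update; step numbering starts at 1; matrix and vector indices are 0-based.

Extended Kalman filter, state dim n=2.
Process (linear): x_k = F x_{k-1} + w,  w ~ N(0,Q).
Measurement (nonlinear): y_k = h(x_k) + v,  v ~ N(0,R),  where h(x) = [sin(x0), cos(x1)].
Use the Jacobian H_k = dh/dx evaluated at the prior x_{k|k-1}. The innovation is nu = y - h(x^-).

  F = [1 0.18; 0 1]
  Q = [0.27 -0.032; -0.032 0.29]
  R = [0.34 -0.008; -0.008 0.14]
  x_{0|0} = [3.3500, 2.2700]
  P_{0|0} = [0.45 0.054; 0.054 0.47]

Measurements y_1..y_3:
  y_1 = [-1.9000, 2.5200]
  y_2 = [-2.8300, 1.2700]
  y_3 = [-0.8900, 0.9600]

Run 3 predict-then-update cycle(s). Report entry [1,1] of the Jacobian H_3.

step 1: x^-=[3.7586, 2.2700]  P^-=[0.7547 0.1066; 0.1066 0.7600]  H_jac=[-0.8156 0.0000; 0.0000 -0.7654]  S=[0.8420 0.0585; 0.0585 0.5852]  K=[-0.7264 -0.0668; -0.0344 -0.9906]  nu=[-1.3214, 3.1636]  x^+=[4.5072, -0.8183]  P^+=[0.3021 0.0046; 0.0046 0.1808]
step 2: x^-=[4.3599, -0.8183]  P^-=[0.5797 0.0052; 0.0052 0.4708]  H_jac=[-0.3452 0.0000; 0.0000 0.7300]  S=[0.4091 -0.0093; -0.0093 0.3909]  K=[-0.4892 -0.0020; 0.0156 0.8796]  nu=[-1.8915, 0.5865]  x^+=[5.2841, -0.3319]  P^+=[0.4818 0.0050; 0.0050 0.1685]
step 3: x^-=[5.2243, -0.3319]  P^-=[0.7590 0.0033; 0.0033 0.4585]  H_jac=[0.4899 0.0000; 0.0000 0.3259]  S=[0.5221 -0.0075; -0.0075 0.1887]  K=[0.7126 0.0339; 0.0144 0.7925]  nu=[-0.0182, 0.0146]  x^+=[5.2118, -0.3206]  P^+=[0.4940 -0.0029; -0.0029 0.3401]

H_jac[1,1] = 0.3259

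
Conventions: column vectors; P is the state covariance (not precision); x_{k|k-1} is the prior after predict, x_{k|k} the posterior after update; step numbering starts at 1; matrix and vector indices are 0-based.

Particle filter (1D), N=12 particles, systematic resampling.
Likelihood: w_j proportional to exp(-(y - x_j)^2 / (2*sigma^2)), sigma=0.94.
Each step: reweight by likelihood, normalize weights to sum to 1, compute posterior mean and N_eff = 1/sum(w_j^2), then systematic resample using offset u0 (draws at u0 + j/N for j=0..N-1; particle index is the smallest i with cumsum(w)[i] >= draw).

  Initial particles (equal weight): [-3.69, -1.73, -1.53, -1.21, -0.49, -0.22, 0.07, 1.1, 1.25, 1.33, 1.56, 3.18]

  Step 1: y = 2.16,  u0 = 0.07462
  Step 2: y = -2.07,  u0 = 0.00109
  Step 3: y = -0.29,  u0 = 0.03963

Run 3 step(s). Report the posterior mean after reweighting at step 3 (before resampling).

step 1: w=[0.0000, 0.0001, 0.0001, 0.0005, 0.0056, 0.0121, 0.0252, 0.1581, 0.1869, 0.2022, 0.2435, 0.1657]  mean=1.5787  Neff=5.3085  idx=[7, 7, 8, 8, 9, 9, 9, 10, 10, 10, 11, 11]
step 2: w=[0.2024, 0.2024, 0.1167, 0.1167, 0.0861, 0.0861, 0.0861, 0.0345, 0.0345, 0.0345, 0.0000, 0.0000]  mean=1.2420  Neff=7.4074  idx=[0, 0, 0, 1, 1, 2, 2, 3, 4, 5, 6, 7]
step 3: w=[0.1021, 0.1021, 0.1021, 0.1021, 0.1021, 0.0796, 0.0796, 0.0796, 0.0690, 0.0690, 0.0690, 0.0439]  mean=1.2036  Neff=11.4545  idx=[0, 1, 2, 2, 3, 4, 5, 6, 7, 8, 9, 11]

post_mean = 1.2036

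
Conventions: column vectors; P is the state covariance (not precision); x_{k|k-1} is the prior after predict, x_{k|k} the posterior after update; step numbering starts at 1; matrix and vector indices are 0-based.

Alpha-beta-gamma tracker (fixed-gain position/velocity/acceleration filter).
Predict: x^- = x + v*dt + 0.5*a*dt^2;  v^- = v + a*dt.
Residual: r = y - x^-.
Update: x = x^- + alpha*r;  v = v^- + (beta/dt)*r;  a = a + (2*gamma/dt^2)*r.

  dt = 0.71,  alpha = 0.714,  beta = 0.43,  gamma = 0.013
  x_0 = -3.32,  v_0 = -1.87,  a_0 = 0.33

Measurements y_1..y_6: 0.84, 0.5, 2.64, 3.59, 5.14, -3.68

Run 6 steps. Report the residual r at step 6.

step 1: x_pred=-4.5645  r=5.4045  x^+=-0.7057  v^+=1.6375  a^+=0.6087
step 2: x_pred=0.6103  r=-0.1103  x^+=0.5316  v^+=2.0028  a^+=0.6031
step 3: x_pred=2.1056  r=0.5344  x^+=2.4872  v^+=2.7547  a^+=0.6306
step 4: x_pred=4.6019  r=-1.0119  x^+=3.8794  v^+=2.5896  a^+=0.5784
step 5: x_pred=5.8638  r=-0.7238  x^+=5.3470  v^+=2.5619  a^+=0.5411
step 6: x_pred=7.3023  r=-10.9823  x^+=-0.5391  v^+=-3.7052  a^+=-0.0253

resid = -10.9823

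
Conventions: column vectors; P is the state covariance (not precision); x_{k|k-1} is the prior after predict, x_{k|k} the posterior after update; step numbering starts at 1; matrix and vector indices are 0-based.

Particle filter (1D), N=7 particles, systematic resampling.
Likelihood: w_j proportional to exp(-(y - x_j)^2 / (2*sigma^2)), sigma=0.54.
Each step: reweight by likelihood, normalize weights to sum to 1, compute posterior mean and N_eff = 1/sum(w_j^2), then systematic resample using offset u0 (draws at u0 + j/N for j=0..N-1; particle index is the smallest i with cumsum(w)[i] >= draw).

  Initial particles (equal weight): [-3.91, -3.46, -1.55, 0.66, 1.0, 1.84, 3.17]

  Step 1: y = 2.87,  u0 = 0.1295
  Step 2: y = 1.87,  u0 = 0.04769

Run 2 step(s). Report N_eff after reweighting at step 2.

N_eff = 1.7407

step 1: w=[0.0000, 0.0000, 0.0000, 0.0002, 0.0024, 0.1587, 0.8386]  mean=2.9531  Neff=1.3727  idx=[5, 6, 6, 6, 6, 6, 6]
step 2: w=[0.7511, 0.0415, 0.0415, 0.0415, 0.0415, 0.0415, 0.0415]  mean=2.1710  Neff=1.7407  idx=[0, 0, 0, 0, 0, 1, 4]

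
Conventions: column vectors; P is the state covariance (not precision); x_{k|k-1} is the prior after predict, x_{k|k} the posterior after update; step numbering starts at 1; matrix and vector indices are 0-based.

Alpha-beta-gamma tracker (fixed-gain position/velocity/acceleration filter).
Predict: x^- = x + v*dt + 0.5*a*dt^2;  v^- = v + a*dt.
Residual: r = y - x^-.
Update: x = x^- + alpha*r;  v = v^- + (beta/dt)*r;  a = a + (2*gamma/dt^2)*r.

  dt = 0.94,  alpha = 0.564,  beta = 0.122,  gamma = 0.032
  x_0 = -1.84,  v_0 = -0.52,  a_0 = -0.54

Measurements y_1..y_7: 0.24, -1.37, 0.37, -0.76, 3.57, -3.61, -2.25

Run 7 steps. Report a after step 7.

a_post = -0.0045

step 1: x_pred=-2.5674  r=2.8074  x^+=-0.9840  v^+=-0.6632  a^+=-0.3367
step 2: x_pred=-1.7562  r=0.3862  x^+=-1.5384  v^+=-0.9296  a^+=-0.3087
step 3: x_pred=-2.5486  r=2.9186  x^+=-0.9025  v^+=-0.8409  a^+=-0.0973
step 4: x_pred=-1.7360  r=0.9760  x^+=-1.1855  v^+=-0.8057  a^+=-0.0266
step 5: x_pred=-1.9547  r=5.5247  x^+=1.1612  v^+=-0.1137  a^+=0.3736
step 6: x_pred=1.2194  r=-4.8294  x^+=-1.5044  v^+=-0.3894  a^+=0.0238
step 7: x_pred=-1.8599  r=-0.3901  x^+=-2.0799  v^+=-0.4177  a^+=-0.0045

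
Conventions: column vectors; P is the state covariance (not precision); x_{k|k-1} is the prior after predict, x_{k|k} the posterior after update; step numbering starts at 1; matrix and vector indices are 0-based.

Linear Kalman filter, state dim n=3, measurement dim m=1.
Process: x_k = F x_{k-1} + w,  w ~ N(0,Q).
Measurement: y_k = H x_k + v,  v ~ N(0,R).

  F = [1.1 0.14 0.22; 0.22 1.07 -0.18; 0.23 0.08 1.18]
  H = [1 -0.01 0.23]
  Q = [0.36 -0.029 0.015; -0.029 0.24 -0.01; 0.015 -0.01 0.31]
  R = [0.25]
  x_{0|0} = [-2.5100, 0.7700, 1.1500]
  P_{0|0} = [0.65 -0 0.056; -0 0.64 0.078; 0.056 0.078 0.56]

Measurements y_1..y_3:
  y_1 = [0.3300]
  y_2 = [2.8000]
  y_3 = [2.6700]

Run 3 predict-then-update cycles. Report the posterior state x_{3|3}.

step 1: x^-=[-2.4002, 0.0647, 0.8413]  P^-=[1.2181 0.2100 0.4218; 0.2100 0.9879 0.0683; 0.4218 0.0683 1.1733]  S=[1.7197]  K=[0.7635; 0.1255; 0.4018]  nu=[2.5373]  x^+=[-0.4630, 0.3832, 1.8608]  P^+=[0.2156 0.0452 -0.1058; 0.0452 0.9608 -0.0184; -0.1058 -0.0184 0.8957]
step 2: x^-=[-0.0463, -0.0268, 2.1199]  P^-=[0.6447 0.1982 0.1723; 0.1982 1.4162 -0.1412; 0.1723 -0.1412 1.5156]  S=[1.0510]  K=[0.6493; 0.1442; 0.4970]  nu=[2.3585]  x^+=[1.4850, 0.3133, 3.2919]  P^+=[0.2017 0.0998 -0.1668; 0.0998 1.3943 -0.2166; -0.1668 -0.2166 1.2560]
step 3: x^-=[2.4016, 0.0694, 4.2511]  P^-=[0.6288 0.2789 0.1552; 0.2789 2.0305 -0.4276; 0.1552 -0.4276 1.9507]  S=[1.0500]  K=[0.6302; 0.1526; 0.5791]  nu=[-0.7086]  x^+=[1.9550, -0.0388, 3.8407]  P^+=[0.2118 0.1779 -0.2281; 0.1779 2.0060 -0.5204; -0.2281 -0.5204 1.5985]

x_post = [1.9550, -0.0388, 3.8407]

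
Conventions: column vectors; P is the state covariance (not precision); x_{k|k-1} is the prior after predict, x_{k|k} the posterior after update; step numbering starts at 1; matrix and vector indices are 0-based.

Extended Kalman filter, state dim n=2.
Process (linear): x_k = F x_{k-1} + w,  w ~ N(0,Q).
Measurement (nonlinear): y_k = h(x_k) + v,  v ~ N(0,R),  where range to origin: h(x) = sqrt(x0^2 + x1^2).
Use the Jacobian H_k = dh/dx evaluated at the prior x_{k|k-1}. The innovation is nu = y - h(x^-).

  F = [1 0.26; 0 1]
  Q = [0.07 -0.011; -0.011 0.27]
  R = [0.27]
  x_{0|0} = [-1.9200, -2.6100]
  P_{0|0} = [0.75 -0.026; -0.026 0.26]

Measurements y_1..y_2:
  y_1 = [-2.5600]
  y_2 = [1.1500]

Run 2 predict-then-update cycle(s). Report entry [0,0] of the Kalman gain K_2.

K[0,0] = 0.6130

step 1: x^-=[-2.5986, -2.6100]  P^-=[0.8241 0.0306; 0.0306 0.5300]  H_jac=[-0.7056 -0.7087]  S=[0.9770]  K=[-0.6173; -0.4065]  nu=[-6.2430]  x^+=[1.2553, -0.0720]  P^+=[0.4518 -0.2146; -0.2146 0.3685]
step 2: x^-=[1.2366, -0.0720]  P^-=[0.4351 -0.1298; -0.1298 0.6385]  H_jac=[0.9983 -0.0581]  S=[0.7208]  K=[0.6130; -0.2312]  nu=[-0.0887]  x^+=[1.1822, -0.0515]  P^+=[0.1642 -0.0276; -0.0276 0.6000]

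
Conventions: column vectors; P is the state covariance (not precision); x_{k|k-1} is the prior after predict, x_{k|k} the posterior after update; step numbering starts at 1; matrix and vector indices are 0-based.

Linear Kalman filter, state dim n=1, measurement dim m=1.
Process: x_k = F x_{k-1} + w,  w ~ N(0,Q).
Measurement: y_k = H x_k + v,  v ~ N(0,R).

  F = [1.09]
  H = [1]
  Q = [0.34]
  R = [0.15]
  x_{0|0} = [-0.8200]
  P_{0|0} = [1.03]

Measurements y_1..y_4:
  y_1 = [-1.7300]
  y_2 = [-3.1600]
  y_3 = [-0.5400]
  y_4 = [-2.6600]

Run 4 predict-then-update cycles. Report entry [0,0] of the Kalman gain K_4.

step 1: x^-=[-0.8938]  P^-=[1.5637]  S=[1.7137]  K=[0.9125]  nu=[-0.8362]  x^+=[-1.6568]  P^+=[0.1369]
step 2: x^-=[-1.8059]  P^-=[0.5026]  S=[0.6526]  K=[0.7702]  nu=[-1.3541]  x^+=[-2.8488]  P^+=[0.1155]
step 3: x^-=[-3.1052]  P^-=[0.4773]  S=[0.6273]  K=[0.7609]  nu=[2.5652]  x^+=[-1.1534]  P^+=[0.1141]
step 4: x^-=[-1.2572]  P^-=[0.4756]  S=[0.6256]  K=[0.7602]  nu=[-1.4028]  x^+=[-2.3237]  P^+=[0.1140]

K[0,0] = 0.7602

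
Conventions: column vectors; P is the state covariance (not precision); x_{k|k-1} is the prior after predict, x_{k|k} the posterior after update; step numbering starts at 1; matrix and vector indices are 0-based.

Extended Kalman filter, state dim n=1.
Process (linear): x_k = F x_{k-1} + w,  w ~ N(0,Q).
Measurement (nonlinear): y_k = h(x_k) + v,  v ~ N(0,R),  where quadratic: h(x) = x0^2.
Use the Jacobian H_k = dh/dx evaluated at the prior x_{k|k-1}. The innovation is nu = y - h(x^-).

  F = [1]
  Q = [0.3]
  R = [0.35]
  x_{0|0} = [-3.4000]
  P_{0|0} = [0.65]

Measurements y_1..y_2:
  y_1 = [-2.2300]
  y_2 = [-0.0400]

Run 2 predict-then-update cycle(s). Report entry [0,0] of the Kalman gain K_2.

K[0,0] = -0.3139

step 1: x^-=[-3.4000]  P^-=[0.9500]  H_jac=[-6.8000]  S=[44.2780]  K=[-0.1459]  nu=[-13.7900]  x^+=[-1.3881]  P^+=[0.0075]
step 2: x^-=[-1.3881]  P^-=[0.3075]  H_jac=[-2.7762]  S=[2.7200]  K=[-0.3139]  nu=[-1.9668]  x^+=[-0.7708]  P^+=[0.0396]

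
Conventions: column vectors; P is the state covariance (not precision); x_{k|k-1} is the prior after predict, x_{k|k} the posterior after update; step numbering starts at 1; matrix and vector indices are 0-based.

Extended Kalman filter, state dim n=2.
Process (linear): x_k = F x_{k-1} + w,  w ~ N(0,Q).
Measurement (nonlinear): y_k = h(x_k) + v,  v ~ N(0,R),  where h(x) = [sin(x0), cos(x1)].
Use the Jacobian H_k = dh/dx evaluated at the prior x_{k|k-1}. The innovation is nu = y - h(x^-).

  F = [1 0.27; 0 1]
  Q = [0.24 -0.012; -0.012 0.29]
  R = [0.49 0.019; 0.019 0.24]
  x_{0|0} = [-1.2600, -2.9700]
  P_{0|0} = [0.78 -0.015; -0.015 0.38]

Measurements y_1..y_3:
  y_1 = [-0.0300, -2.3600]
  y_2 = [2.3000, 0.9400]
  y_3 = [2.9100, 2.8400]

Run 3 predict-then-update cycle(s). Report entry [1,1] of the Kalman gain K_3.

step 1: x^-=[-2.0619, -2.9700]  P^-=[1.0396 0.0756; 0.0756 0.6700]  H_jac=[-0.4716 0.0000; 0.0000 0.1708]  S=[0.7212 0.0129; 0.0129 0.2595]  K=[-0.6813 0.0836; -0.0574 0.4437]  nu=[0.8518, -1.3747]  x^+=[-2.7572, -3.6288]  P^+=[0.7045 0.0417; 0.0417 0.6172]
step 2: x^-=[-3.7370, -3.6288]  P^-=[1.0120 0.1964; 0.1964 0.9072]  H_jac=[-0.8279 0.0000; 0.0000 -0.4681]  S=[1.1837 0.0951; 0.0951 0.4388]  K=[-0.7033 -0.0571; -0.0606 -0.9547]  nu=[1.7392, 1.8237]  x^+=[-5.0641, -5.4752]  P^+=[0.4175 0.0578; 0.0578 0.4919]
step 3: x^-=[-6.5425, -5.4752]  P^-=[0.7246 0.1786; 0.1786 0.7819]  H_jac=[0.9666 0.0000; 0.0000 -0.7229]  S=[1.1670 -0.1058; -0.1058 0.6486]  K=[0.5909 -0.1027; 0.0700 -0.8601]  nu=[3.1664, 2.1490]  x^+=[-4.8923, -7.1020]  P^+=[0.2975 0.0186; 0.0186 0.2837]

K[1,1] = -0.8601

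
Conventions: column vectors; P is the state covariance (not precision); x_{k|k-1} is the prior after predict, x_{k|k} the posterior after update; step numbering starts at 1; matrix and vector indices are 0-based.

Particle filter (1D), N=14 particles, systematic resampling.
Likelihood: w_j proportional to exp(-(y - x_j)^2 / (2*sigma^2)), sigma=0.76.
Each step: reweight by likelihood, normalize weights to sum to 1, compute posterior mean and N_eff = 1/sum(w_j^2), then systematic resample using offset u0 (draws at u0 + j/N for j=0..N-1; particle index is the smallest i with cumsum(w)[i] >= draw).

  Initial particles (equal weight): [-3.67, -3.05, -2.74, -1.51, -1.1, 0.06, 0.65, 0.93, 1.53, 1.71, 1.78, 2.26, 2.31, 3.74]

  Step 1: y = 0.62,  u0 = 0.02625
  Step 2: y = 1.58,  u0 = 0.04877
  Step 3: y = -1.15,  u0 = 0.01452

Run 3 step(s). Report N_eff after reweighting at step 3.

step 1: w=[0.0000, 0.0000, 0.0000, 0.0048, 0.0188, 0.1851, 0.2426, 0.2234, 0.1186, 0.0868, 0.0757, 0.0237, 0.0205, 0.0001]  mean=0.9144  Neff=5.8234  idx=[5, 5, 5, 6, 6, 6, 7, 7, 7, 7, 8, 9, 10, 10]
step 2: w=[0.0159, 0.0159, 0.0159, 0.0555, 0.0555, 0.0555, 0.0815, 0.0815, 0.0815, 0.0815, 0.1172, 0.1157, 0.1134, 0.1134]  mean=1.1953  Neff=11.1822  idx=[3, 4, 5, 6, 7, 8, 9, 10, 10, 11, 11, 12, 13, 13]
step 3: w=[0.2135, 0.2135, 0.2135, 0.0833, 0.0833, 0.0833, 0.0833, 0.0070, 0.0070, 0.0030, 0.0030, 0.0021, 0.0021, 0.0021]  mean=0.7691  Neff=6.0753  idx=[0, 0, 0, 1, 1, 1, 2, 2, 2, 3, 4, 4, 5, 6]

N_eff = 6.0753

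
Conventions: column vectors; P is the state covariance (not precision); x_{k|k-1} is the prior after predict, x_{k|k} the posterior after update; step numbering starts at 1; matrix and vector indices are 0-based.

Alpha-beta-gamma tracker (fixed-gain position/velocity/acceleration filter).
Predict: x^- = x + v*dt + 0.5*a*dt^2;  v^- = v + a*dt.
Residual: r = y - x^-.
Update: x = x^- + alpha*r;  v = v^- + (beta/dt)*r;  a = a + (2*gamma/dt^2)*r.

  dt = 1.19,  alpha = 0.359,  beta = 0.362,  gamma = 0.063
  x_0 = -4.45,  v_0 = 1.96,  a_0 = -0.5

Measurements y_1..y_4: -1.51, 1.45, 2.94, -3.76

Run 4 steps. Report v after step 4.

step 1: x_pred=-2.4716  r=0.9616  x^+=-2.1264  v^+=1.6575  a^+=-0.4144
step 2: x_pred=-0.4474  r=1.8974  x^+=0.2338  v^+=1.7415  a^+=-0.2456
step 3: x_pred=2.1323  r=0.8077  x^+=2.4223  v^+=1.6950  a^+=-0.1737
step 4: x_pred=4.3162  r=-8.0762  x^+=1.4169  v^+=-0.9686  a^+=-0.8923

v_post = -0.9686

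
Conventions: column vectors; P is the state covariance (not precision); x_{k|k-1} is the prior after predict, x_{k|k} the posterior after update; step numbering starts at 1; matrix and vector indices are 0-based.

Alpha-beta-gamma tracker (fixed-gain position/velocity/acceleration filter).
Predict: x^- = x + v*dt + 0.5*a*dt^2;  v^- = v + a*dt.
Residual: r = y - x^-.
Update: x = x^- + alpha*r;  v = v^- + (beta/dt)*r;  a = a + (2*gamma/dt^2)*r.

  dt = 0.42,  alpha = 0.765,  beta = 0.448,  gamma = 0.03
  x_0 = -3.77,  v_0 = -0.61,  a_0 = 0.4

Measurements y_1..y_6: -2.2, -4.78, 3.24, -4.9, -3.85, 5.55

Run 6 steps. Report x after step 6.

x_post = 3.1018

step 1: x_pred=-3.9909  r=1.7909  x^+=-2.6209  v^+=1.4683  a^+=1.0092
step 2: x_pred=-1.9152  r=-2.8648  x^+=-4.1068  v^+=-1.1637  a^+=0.0347
step 3: x_pred=-4.5924  r=7.8324  x^+=1.3994  v^+=7.2055  a^+=2.6988
step 4: x_pred=4.6637  r=-9.5637  x^+=-2.6525  v^+=-1.8623  a^+=-0.5542
step 5: x_pred=-3.4836  r=-0.3664  x^+=-3.7639  v^+=-2.4859  a^+=-0.6788
step 6: x_pred=-4.8678  r=10.4178  x^+=3.1018  v^+=8.3414  a^+=2.8647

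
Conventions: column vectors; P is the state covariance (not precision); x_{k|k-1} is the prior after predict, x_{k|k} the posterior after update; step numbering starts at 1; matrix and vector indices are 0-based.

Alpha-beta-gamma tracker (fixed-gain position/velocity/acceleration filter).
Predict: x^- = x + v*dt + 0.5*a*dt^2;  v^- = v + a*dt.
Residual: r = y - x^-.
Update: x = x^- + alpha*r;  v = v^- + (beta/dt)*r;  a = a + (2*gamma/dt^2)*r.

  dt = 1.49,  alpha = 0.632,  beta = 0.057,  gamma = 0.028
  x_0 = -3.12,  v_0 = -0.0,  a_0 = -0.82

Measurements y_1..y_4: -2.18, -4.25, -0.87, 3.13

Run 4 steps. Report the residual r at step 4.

resid = 12.1058

step 1: x_pred=-4.0302  r=1.8502  x^+=-2.8609  v^+=-1.1510  a^+=-0.7733
step 2: x_pred=-5.4343  r=1.1843  x^+=-4.6858  v^+=-2.2580  a^+=-0.7435
step 3: x_pred=-8.8755  r=8.0055  x^+=-3.8160  v^+=-3.0595  a^+=-0.5415
step 4: x_pred=-8.9758  r=12.1058  x^+=-1.3249  v^+=-3.4032  a^+=-0.2362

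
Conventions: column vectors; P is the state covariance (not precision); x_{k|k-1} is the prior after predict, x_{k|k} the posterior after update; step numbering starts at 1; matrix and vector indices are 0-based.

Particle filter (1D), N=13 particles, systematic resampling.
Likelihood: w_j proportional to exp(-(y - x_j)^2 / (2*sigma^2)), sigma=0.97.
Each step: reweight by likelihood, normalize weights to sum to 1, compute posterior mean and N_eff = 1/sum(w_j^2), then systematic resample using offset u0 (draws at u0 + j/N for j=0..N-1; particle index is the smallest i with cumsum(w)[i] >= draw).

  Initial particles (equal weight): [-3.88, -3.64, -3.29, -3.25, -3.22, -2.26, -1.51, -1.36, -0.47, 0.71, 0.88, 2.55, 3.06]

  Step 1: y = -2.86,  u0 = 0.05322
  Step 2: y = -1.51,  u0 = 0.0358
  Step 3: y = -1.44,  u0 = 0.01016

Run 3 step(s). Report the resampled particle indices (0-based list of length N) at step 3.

step 1: w=[0.1024, 0.1288, 0.1613, 0.1641, 0.1661, 0.1470, 0.0676, 0.0538, 0.0086, 0.0002, 0.0001, 0.0000, 0.0000]  mean=-2.9764  Neff=7.3114  idx=[0, 1, 1, 2, 2, 3, 3, 4, 4, 5, 5, 6, 7]
step 2: w=[0.0103, 0.0183, 0.0183, 0.0379, 0.0379, 0.0409, 0.0409, 0.0432, 0.0432, 0.1515, 0.1515, 0.2043, 0.2018]  mean=-2.2344  Neff=7.1904  idx=[2, 4, 6, 8, 9, 9, 10, 10, 11, 11, 12, 12, 12]
step 3: w=[0.0091, 0.0194, 0.0209, 0.0222, 0.0835, 0.0835, 0.0835, 0.0835, 0.1190, 0.1190, 0.1189, 0.1189, 0.1189]  mean=-1.8350  Neff=10.0035  idx=[1, 4, 5, 6, 6, 7, 8, 9, 9, 10, 11, 11, 12]

resampled_idx = [1, 4, 5, 6, 6, 7, 8, 9, 9, 10, 11, 11, 12]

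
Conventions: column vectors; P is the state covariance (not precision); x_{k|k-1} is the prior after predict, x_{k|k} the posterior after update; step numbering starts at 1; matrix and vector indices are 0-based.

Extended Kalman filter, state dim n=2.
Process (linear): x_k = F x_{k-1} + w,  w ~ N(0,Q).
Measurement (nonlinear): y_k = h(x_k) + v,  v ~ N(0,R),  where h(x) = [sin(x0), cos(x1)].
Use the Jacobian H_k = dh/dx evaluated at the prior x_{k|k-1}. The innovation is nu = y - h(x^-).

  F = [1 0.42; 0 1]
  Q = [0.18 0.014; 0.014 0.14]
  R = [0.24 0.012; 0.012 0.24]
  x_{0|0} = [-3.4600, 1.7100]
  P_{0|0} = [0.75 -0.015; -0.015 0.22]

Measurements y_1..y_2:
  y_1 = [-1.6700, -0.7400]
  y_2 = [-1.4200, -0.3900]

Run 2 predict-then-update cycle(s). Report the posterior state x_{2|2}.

step 1: x^-=[-2.7418, 1.7100]  P^-=[0.9562 0.0914; 0.0914 0.3600]  H_jac=[-0.9211 0.0000; 0.0000 -0.9903]  S=[1.0513 0.0954; 0.0954 0.5931]  K=[-0.8361 -0.0182; -0.0259 -0.5970]  nu=[-1.2808, -0.6012]  x^+=[-1.6600, 2.1021]  P^+=[0.2181 0.0145; 0.0145 0.1450]
step 2: x^-=[-0.7771, 2.1021]  P^-=[0.4359 0.0894; 0.0894 0.2850]  H_jac=[0.7130 0.0000; 0.0000 -0.8621]  S=[0.4616 -0.0430; -0.0430 0.4518]  K=[0.6633 -0.1076; 0.0883 -0.5354]  nu=[-0.7188, 0.1167]  x^+=[-1.2664, 1.9762]  P^+=[0.2215 0.0207; 0.0207 0.1478]

x_post = [-1.2664, 1.9762]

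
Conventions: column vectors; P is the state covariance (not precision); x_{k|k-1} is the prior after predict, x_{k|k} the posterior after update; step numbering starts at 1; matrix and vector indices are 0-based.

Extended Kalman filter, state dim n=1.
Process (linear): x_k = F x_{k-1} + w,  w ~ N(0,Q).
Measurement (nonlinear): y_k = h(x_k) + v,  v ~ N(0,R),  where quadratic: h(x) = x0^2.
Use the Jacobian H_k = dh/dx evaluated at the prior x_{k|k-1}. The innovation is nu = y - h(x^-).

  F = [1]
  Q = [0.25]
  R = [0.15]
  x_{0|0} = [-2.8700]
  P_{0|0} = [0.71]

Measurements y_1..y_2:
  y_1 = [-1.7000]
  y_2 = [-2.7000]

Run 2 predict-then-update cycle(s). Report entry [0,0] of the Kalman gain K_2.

step 1: x^-=[-2.8700]  P^-=[0.9600]  H_jac=[-5.7400]  S=[31.7797]  K=[-0.1734]  nu=[-9.9369]  x^+=[-1.1470]  P^+=[0.0045]
step 2: x^-=[-1.1470]  P^-=[0.2545]  H_jac=[-2.2940]  S=[1.4895]  K=[-0.3920]  nu=[-4.0156]  x^+=[0.4272]  P^+=[0.0256]

K[0,0] = -0.3920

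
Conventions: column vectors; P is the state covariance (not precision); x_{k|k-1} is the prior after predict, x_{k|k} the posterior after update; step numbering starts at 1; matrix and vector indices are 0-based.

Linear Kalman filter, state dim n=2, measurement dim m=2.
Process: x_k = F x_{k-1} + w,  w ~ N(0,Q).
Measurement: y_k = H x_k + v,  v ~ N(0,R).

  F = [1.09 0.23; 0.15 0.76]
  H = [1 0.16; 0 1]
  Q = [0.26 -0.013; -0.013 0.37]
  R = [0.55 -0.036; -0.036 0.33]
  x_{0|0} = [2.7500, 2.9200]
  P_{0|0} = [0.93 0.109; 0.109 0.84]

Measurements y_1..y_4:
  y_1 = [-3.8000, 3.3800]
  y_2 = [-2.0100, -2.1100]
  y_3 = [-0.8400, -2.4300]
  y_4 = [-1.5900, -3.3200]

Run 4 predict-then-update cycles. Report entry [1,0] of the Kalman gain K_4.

step 1: x^-=[3.6691, 2.6317]  P^-=[1.4640 0.3799; 0.3799 0.9010]  S=[2.1587 0.4881; 0.4881 1.2310]  K=[0.6993 0.0314; 0.0849 0.6983]  nu=[-7.8902, 0.7483]  x^+=[-1.8248, 2.4843]  P^+=[0.3858 -0.0148; -0.0148 0.2274]
step 2: x^-=[-1.4176, 1.6143]  P^-=[0.7230 0.0770; 0.0770 0.5066]  S=[1.3106 0.1221; 0.1221 0.8366]  K=[0.5601 0.0103; 0.0651 0.5961]  nu=[-0.8507, -3.7243]  x^+=[-1.9326, -0.6610]  P^+=[0.3104 -0.0168; -0.0168 0.1944]
step 3: x^-=[-2.2586, -0.7922]  P^-=[0.6306 0.0573; 0.0573 0.4854]  S=[1.2114 0.0989; 0.0989 0.8154]  K=[0.5276 0.0062; 0.0634 0.5876]  nu=[1.5453, -1.6378]  x^+=[-1.4534, -1.6566]  P^+=[0.2927 -0.0169; -0.0169 0.1916]
step 4: x^-=[-1.9652, -1.4770]  P^-=[0.6094 0.0537; 0.0537 0.4834]  S=[1.1890 0.0951; 0.0951 0.8134]  K=[0.5193 0.0054; 0.0633 0.5869]  nu=[0.6115, -1.8430]  x^+=[-1.6575, -2.5200]  P^+=[0.2882 -0.0169; -0.0169 0.1914]

K[1,0] = 0.0633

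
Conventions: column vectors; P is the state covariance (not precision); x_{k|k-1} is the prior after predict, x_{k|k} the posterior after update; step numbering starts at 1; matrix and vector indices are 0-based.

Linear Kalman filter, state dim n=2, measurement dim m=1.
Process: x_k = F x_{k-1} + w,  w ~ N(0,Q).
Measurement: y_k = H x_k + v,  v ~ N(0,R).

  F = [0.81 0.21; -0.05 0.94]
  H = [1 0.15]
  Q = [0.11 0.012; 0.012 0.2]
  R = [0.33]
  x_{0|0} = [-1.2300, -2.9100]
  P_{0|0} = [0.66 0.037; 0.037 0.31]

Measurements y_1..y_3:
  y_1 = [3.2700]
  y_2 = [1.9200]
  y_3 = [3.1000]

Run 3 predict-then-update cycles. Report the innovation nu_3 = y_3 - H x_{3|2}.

innov = [2.4191]

step 1: x^-=[-1.6074, -2.6739]  P^-=[0.5693 0.0742; 0.0742 0.4721]  S=[0.9322]  K=[0.6226; 0.1556]  nu=[5.2785]  x^+=[1.6792, -1.8525]  P^+=[0.2079 -0.0161; -0.0161 0.4495]
step 2: x^-=[0.9712, -1.8253]  P^-=[0.2607 0.0802; 0.0802 0.5992]  S=[0.6283]  K=[0.4342; 0.2708]  nu=[1.2226]  x^+=[1.5020, -1.4943]  P^+=[0.1423 0.0064; 0.0064 0.5532]
step 3: x^-=[0.9028, -1.4797]  P^-=[0.2299 0.1202; 0.1202 0.6885]  S=[0.6115]  K=[0.4055; 0.3655]  nu=[2.4191]  x^+=[1.8838, -0.5955]  P^+=[0.1294 0.0296; 0.0296 0.6068]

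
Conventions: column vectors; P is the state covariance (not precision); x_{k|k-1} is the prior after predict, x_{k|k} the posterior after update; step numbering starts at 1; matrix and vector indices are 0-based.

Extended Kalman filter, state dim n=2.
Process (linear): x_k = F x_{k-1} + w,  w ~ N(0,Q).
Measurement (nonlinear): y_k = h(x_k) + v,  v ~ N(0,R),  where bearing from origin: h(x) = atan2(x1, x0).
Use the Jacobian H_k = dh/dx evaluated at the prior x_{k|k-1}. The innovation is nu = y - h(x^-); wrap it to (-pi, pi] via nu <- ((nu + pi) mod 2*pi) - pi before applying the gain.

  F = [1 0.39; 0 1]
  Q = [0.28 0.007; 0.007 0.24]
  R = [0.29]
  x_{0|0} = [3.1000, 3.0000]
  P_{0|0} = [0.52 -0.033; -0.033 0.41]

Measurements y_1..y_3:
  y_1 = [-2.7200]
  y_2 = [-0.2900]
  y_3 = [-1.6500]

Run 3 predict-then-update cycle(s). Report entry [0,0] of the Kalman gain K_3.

step 1: x^-=[4.2700, 3.0000]  P^-=[0.8366 0.1339; 0.1339 0.6500]  H_jac=[-0.1102 0.1568]  S=[0.3115]  K=[-0.2285; 0.2798]  nu=[2.9507]  x^+=[3.5959, 3.8257]  P^+=[0.8204 0.1538; 0.1538 0.6256]
step 2: x^-=[5.0879, 3.8257]  P^-=[1.3155 0.4048; 0.4048 0.8656]  H_jac=[-0.0944 0.1256]  S=[0.3058]  K=[-0.2399; 0.2305]  nu=[-0.9347]  x^+=[5.3122, 3.6103]  P^+=[1.2979 0.4217; 0.4217 0.8494]
step 3: x^-=[6.7202, 3.6103]  P^-=[2.0360 0.7600; 0.7600 1.0894]  H_jac=[-0.0620 0.1155]  S=[0.3015]  K=[-0.1279; 0.2609]  nu=[-2.1430]  x^+=[6.9942, 3.0512]  P^+=[2.0311 0.7700; 0.7700 1.0689]

K[0,0] = -0.1279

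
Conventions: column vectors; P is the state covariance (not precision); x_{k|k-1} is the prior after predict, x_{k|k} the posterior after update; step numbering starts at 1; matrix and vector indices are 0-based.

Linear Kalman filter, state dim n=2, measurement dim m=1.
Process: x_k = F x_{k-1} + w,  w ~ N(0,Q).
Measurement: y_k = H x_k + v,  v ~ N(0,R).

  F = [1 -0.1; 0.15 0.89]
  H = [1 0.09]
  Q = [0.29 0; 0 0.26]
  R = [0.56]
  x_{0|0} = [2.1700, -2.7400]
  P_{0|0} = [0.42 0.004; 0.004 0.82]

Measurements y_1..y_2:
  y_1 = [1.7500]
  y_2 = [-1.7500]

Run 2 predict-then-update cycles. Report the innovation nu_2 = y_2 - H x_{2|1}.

step 1: x^-=[2.4440, -2.1131]  P^-=[0.7174 -0.0065; -0.0065 0.9200]  S=[1.2837]  K=[0.5584; 0.0595]  nu=[-0.5038]  x^+=[2.1627, -2.1431]  P^+=[0.3171 -0.0491; -0.0491 0.9155]
step 2: x^-=[2.3770, -1.5829]  P^-=[0.6261 -0.0769; -0.0769 0.9792]  S=[1.1802]  K=[0.5246; 0.0095]  nu=[-3.9845]  x^+=[0.2865, -1.6209]  P^+=[0.3013 -0.0828; -0.0828 0.9791]

innov = [-3.9845]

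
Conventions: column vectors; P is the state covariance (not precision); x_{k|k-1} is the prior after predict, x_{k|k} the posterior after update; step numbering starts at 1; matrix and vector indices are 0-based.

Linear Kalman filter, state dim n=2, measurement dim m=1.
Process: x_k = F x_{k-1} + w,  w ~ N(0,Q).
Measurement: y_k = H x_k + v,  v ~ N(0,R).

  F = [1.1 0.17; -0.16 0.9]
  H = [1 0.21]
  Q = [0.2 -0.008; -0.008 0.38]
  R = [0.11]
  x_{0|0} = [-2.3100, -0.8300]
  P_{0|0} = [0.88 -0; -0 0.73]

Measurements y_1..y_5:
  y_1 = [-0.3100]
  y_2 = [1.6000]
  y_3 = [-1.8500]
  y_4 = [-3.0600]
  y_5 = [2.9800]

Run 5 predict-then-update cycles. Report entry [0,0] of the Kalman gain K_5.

step 1: x^-=[-2.6821, -0.3774]  P^-=[1.2859 -0.0512; -0.0512 0.9938]  S=[1.4182]  K=[0.8991; 0.1111]  nu=[2.4514]  x^+=[-0.4781, -0.1051]  P^+=[0.1394 -0.1928; -0.1928 0.9763]
step 2: x^-=[-0.5437, -0.0181]  P^-=[0.3248 -0.0688; -0.0688 1.2299]  S=[0.4601]  K=[0.6744; 0.4118]  nu=[2.1475]  x^+=[0.9047, 0.8663]  P^+=[0.1155 -0.1966; -0.1966 1.1519]
step 3: x^-=[1.1424, 0.6349]  P^-=[0.2995 -0.0414; -0.0414 1.3726]  S=[0.4526]  K=[0.6424; 0.5454]  nu=[-3.1257]  x^+=[-0.8657, -1.0699]  P^+=[0.1127 -0.2000; -0.2000 1.2380]
step 4: x^-=[-1.1342, -0.8244]  P^-=[0.2973 -0.0310; -0.0310 1.4432]  S=[0.4580]  K=[0.6350; 0.5942]  nu=[-1.7527]  x^+=[-2.2472, -1.8659]  P^+=[0.1126 -0.2038; -0.2038 1.2815]
step 5: x^-=[-2.7891, -1.3198]  P^-=[0.2971 -0.0279; -0.0279 1.4796]  S=[0.4606]  K=[0.6323; 0.6139]  nu=[6.0462]  x^+=[1.0339, 2.3920]  P^+=[0.1130 -0.2067; -0.2067 1.3060]

K[0,0] = 0.6323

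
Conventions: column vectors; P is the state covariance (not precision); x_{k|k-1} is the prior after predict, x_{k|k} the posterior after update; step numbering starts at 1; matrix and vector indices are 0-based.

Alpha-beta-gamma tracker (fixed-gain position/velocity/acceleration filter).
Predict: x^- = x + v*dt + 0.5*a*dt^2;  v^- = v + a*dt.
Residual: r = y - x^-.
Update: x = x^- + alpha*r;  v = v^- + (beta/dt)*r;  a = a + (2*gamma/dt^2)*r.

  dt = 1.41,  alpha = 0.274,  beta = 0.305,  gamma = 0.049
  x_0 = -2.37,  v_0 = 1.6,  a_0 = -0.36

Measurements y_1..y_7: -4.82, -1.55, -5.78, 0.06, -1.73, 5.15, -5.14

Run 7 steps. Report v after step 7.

step 1: x_pred=-0.4719  r=-4.3481  x^+=-1.6632  v^+=0.1518  a^+=-0.5743
step 2: x_pred=-2.0201  r=0.4701  x^+=-1.8913  v^+=-0.5563  a^+=-0.5512
step 3: x_pred=-3.2235  r=-2.5565  x^+=-3.9240  v^+=-1.8864  a^+=-0.6772
step 4: x_pred=-7.2570  r=7.3170  x^+=-5.2521  v^+=-1.2585  a^+=-0.3165
step 5: x_pred=-7.3412  r=5.6112  x^+=-5.8038  v^+=-0.4910  a^+=-0.0399
step 6: x_pred=-6.5357  r=11.6857  x^+=-3.3338  v^+=1.9805  a^+=0.5361
step 7: x_pred=-0.0084  r=-5.1316  x^+=-1.4144  v^+=1.6264  a^+=0.2832

v_post = 1.6264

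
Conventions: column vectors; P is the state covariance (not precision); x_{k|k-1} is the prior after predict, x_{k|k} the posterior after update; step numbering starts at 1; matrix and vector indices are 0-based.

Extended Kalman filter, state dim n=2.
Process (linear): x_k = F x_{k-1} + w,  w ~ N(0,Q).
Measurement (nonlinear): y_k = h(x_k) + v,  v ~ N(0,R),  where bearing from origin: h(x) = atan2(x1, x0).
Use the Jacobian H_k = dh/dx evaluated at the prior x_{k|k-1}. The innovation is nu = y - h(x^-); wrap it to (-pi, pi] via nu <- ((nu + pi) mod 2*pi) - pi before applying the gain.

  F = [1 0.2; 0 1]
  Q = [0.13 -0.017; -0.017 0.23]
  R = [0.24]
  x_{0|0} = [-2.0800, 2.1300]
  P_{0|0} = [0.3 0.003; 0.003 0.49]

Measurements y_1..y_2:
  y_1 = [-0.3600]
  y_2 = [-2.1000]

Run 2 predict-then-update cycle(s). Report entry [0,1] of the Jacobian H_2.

H_jac[0,1] = 0.0203

step 1: x^-=[-1.6540, 2.1300]  P^-=[0.4508 0.0840; 0.0840 0.7200]  H_jac=[-0.2929 -0.2274]  S=[0.3271]  K=[-0.4620; -0.5758]  nu=[-2.5911]  x^+=[-0.4568, 3.6220]  P^+=[0.3810 -0.0030; -0.0030 0.6115]
step 2: x^-=[0.2676, 3.6220]  P^-=[0.5342 0.1023; 0.1023 0.8415]  H_jac=[-0.2746 0.0203]  S=[0.2795]  K=[-0.5174; -0.0394]  nu=[2.6861]  x^+=[-1.1223, 3.5161]  P^+=[0.4594 0.0966; 0.0966 0.8411]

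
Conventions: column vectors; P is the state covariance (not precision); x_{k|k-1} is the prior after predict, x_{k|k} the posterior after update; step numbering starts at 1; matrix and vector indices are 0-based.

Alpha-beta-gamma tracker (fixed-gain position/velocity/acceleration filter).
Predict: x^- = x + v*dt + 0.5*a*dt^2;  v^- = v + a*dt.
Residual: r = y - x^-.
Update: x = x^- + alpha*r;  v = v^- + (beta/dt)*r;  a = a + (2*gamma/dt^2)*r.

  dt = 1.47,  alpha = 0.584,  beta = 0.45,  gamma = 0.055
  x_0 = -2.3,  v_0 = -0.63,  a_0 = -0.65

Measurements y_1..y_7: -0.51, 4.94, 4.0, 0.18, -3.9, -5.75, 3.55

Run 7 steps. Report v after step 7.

step 1: x_pred=-3.9284  r=3.4184  x^+=-1.9321  v^+=-0.5391  a^+=-0.4760
step 2: x_pred=-3.2387  r=8.1787  x^+=1.5376  v^+=1.2649  a^+=-0.0597
step 3: x_pred=3.3327  r=0.6673  x^+=3.7224  v^+=1.3815  a^+=-0.0257
step 4: x_pred=5.7255  r=-5.5455  x^+=2.4869  v^+=-0.3538  a^+=-0.3080
step 5: x_pred=1.6341  r=-5.5341  x^+=-1.5978  v^+=-2.5006  a^+=-0.5897
step 6: x_pred=-5.9109  r=0.1609  x^+=-5.8169  v^+=-3.3182  a^+=-0.5815
step 7: x_pred=-11.3230  r=14.8730  x^+=-2.6372  v^+=0.3799  a^+=0.1756

v_post = 0.3799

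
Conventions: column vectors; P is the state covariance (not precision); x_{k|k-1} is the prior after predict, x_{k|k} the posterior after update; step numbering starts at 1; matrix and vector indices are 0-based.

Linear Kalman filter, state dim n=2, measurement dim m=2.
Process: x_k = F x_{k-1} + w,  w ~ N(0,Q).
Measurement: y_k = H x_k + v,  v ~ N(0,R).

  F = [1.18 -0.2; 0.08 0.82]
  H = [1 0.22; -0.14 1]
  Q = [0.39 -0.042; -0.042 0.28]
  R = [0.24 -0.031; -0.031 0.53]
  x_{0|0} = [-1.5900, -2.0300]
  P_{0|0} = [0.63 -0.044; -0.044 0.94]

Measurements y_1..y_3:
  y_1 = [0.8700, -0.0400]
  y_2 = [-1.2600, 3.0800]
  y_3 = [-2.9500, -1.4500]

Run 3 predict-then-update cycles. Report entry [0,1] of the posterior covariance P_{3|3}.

P_post[0,1] = -0.0534

step 1: x^-=[-1.4702, -1.7918]  P^-=[1.3256 -0.1786; -0.1786 0.9103]  S=[1.5311 -0.1894; -0.1894 1.5163]  K=[0.8231 -0.1373; 0.0919 0.6283]  nu=[2.7344, 1.5460]  x^+=[0.5683, -0.5692]  P^+=[0.2168 -0.0680; -0.0680 0.3206]
step 2: x^-=[0.7844, -0.4213]  P^-=[0.7367 -0.1388; -0.1388 0.4881]  S=[0.9393 -0.1613; -0.1613 1.0714]  K=[0.7320 -0.1156; 0.0492 0.4811]  nu=[-1.9517, 3.6111]  x^+=[-1.0618, 1.2201]  P^+=[0.1918 -0.0571; -0.0571 0.2455]
step 3: x^-=[-1.4969, 0.9155]  P^-=[0.6939 -0.1185; -0.1185 0.4388]  S=[0.9030 -0.1465; -0.1465 1.0156]  K=[0.7220 -0.1082; 0.0496 0.4555]  nu=[-1.6545, -2.5751]  x^+=[-2.4128, -0.3395]  P^+=[0.1884 -0.0534; -0.0534 0.2324]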